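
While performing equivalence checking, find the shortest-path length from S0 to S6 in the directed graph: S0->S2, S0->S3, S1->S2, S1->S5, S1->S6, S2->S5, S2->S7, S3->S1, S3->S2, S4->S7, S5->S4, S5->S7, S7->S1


BFS layer-by-layer from S0:
  dist 0: {S0}
  dist 1: {S2, S3}
  dist 2: {S1, S5, S7}
  dist 3: {S4, S6}
  -> S6 reached at distance 3
Shortest path length = 3

3


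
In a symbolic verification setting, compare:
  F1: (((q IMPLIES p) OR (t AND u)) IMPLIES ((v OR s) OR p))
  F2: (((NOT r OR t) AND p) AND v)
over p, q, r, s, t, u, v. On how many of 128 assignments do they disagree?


F1 = (((q IMPLIES p) OR (t AND u)) IMPLIES ((v OR s) OR p))
F2 = (((NOT r OR t) AND p) AND v)
Evaluate both on each of 128 rows (bits = p,q,r,s,t,u,v):
  row 0 [0000000]: F1=0 F2=0 -> 0
  row 1 [0000001]: F1=1 F2=0 (differ) -> 1
  row 2 [0000010]: F1=0 F2=0 -> 0
  row 3 [0000011]: F1=1 F2=0 (differ) -> 1
  row 4 [0000100]: F1=0 F2=0 -> 0
  (every remaining row is evaluated the same way; all 128 results are listed next)
Full result column, 8 rows per line (p,q,r,s fixed per line; t,u,v runs 000..111 left to right):
  rows 0-7 [p,q,r,s=0000]: 01010101  (ones: 4)
  rows 8-15 [p,q,r,s=0001]: 11111111  (ones: 8)
  rows 16-23 [p,q,r,s=0010]: 01010101  (ones: 4)
  rows 24-31 [p,q,r,s=0011]: 11111111  (ones: 8)
  rows 32-39 [p,q,r,s=0100]: 11111101  (ones: 7)
  rows 40-47 [p,q,r,s=0101]: 11111111  (ones: 8)
  rows 48-55 [p,q,r,s=0110]: 11111101  (ones: 7)
  rows 56-63 [p,q,r,s=0111]: 11111111  (ones: 8)
  rows 64-71 [p,q,r,s=1000]: 10101010  (ones: 4)
  rows 72-79 [p,q,r,s=1001]: 10101010  (ones: 4)
  rows 80-87 [p,q,r,s=1010]: 11111010  (ones: 6)
  rows 88-95 [p,q,r,s=1011]: 11111010  (ones: 6)
  rows 96-103 [p,q,r,s=1100]: 10101010  (ones: 4)
  rows 104-111 [p,q,r,s=1101]: 10101010  (ones: 4)
  rows 112-119 [p,q,r,s=1110]: 11111010  (ones: 6)
  rows 120-127 [p,q,r,s=1111]: 11111010  (ones: 6)
Disagreements = 4+8+4+8+7+8+7+8+4+4+6+6+4+4+6+6 = 94

94


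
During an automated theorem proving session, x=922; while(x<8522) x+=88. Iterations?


Step 1: x goes from 922 toward 8522 by 88; the body runs while x<8522, so iterations = ceil((bound-start)/step)
Step 2: Distance=7600
Step 3: ceil(7600/88)=87

87


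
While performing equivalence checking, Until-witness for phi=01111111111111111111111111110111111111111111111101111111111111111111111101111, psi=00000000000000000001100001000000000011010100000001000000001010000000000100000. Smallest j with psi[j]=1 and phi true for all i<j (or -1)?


(phi U psi) at 0: need smallest j with psi[j]=1 and phi[i]=1 for all i in [0,j).
Scan from step 0:
  step 0: phi=0 -> phi-prefix broken from here
  step 19: psi=1 but phi already failed -> not a witness
  step 20: psi=1 but phi already failed -> not a witness
  step 25: psi=1 but phi already failed -> not a witness
  step 36: psi=1 but phi already failed -> not a witness
  step 37: psi=1 but phi already failed -> not a witness
  step 39: psi=1 but phi already failed -> not a witness
  step 41: psi=1 but phi already failed -> not a witness
  step 49: psi=1 but phi already failed -> not a witness
  step 58: psi=1 but phi already failed -> not a witness
  step 60: psi=1 but phi already failed -> not a witness
  step 71: psi=1 but phi already failed -> not a witness
  end of trace: no witness -> -1
Witness step = -1

-1


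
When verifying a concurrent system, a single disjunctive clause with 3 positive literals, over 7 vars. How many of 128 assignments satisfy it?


Step 1: Total=2^7=128
Step 2: Unsat when all 3 false: 2^4=16
Step 3: Sat=128-16=112

112


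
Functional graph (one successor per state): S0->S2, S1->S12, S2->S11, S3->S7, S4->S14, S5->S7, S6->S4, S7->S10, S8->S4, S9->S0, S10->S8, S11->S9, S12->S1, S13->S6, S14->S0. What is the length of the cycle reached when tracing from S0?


Trace from S0 until a state repeats:
  S0 -> S2 -> S11 -> S9 -> S0
S0 first seen at step 0, revisited at step 4.
Cycle length = 4 - 0 = 4

4


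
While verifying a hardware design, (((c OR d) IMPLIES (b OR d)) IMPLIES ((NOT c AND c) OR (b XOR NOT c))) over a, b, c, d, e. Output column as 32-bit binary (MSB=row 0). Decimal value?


Formula: (((c OR d) IMPLIES (b OR d)) IMPLIES ((NOT c AND c) OR (b XOR NOT c))) over a, b, c, d, e (32 rows)
Evaluate each row (bits = a,b,c,d,e, MSB first):
  row 0 [00000]: (((0 OR 0) IMPLIES (0 OR 0)) IMPLIES ((NOT 0 AND 0) OR (0 XOR NOT 0))) -> 1
  row 1 [00001]: (((0 OR 0) IMPLIES (0 OR 0)) IMPLIES ((NOT 0 AND 0) OR (0 XOR NOT 0))) -> 1
  row 2 [00010]: (((0 OR 1) IMPLIES (0 OR 1)) IMPLIES ((NOT 0 AND 0) OR (0 XOR NOT 0))) -> 1
  row 3 [00011]: (((0 OR 1) IMPLIES (0 OR 1)) IMPLIES ((NOT 0 AND 0) OR (0 XOR NOT 0))) -> 1
  row 4 [00100]: (((1 OR 0) IMPLIES (0 OR 0)) IMPLIES ((NOT 1 AND 1) OR (0 XOR NOT 1))) -> 1
  row 5 [00101]: (((1 OR 0) IMPLIES (0 OR 0)) IMPLIES ((NOT 1 AND 1) OR (0 XOR NOT 1))) -> 1
  row 6 [00110]: (((1 OR 1) IMPLIES (0 OR 1)) IMPLIES ((NOT 1 AND 1) OR (0 XOR NOT 1))) -> 0
  row 7 [00111]: (((1 OR 1) IMPLIES (0 OR 1)) IMPLIES ((NOT 1 AND 1) OR (0 XOR NOT 1))) -> 0
  row 8 [01000]: (((0 OR 0) IMPLIES (1 OR 0)) IMPLIES ((NOT 0 AND 0) OR (1 XOR NOT 0))) -> 0
  row 9 [01001]: (((0 OR 0) IMPLIES (1 OR 0)) IMPLIES ((NOT 0 AND 0) OR (1 XOR NOT 0))) -> 0
  row 10 [01010]: (((0 OR 1) IMPLIES (1 OR 1)) IMPLIES ((NOT 0 AND 0) OR (1 XOR NOT 0))) -> 0
  row 11 [01011]: (((0 OR 1) IMPLIES (1 OR 1)) IMPLIES ((NOT 0 AND 0) OR (1 XOR NOT 0))) -> 0
  row 12 [01100]: (((1 OR 0) IMPLIES (1 OR 0)) IMPLIES ((NOT 1 AND 1) OR (1 XOR NOT 1))) -> 1
  row 13 [01101]: (((1 OR 0) IMPLIES (1 OR 0)) IMPLIES ((NOT 1 AND 1) OR (1 XOR NOT 1))) -> 1
  row 14 [01110]: (((1 OR 1) IMPLIES (1 OR 1)) IMPLIES ((NOT 1 AND 1) OR (1 XOR NOT 1))) -> 1
  row 15 [01111]: (((1 OR 1) IMPLIES (1 OR 1)) IMPLIES ((NOT 1 AND 1) OR (1 XOR NOT 1))) -> 1
  row 16 [10000]: (((0 OR 0) IMPLIES (0 OR 0)) IMPLIES ((NOT 0 AND 0) OR (0 XOR NOT 0))) -> 1
  row 17 [10001]: (((0 OR 0) IMPLIES (0 OR 0)) IMPLIES ((NOT 0 AND 0) OR (0 XOR NOT 0))) -> 1
  row 18 [10010]: (((0 OR 1) IMPLIES (0 OR 1)) IMPLIES ((NOT 0 AND 0) OR (0 XOR NOT 0))) -> 1
  row 19 [10011]: (((0 OR 1) IMPLIES (0 OR 1)) IMPLIES ((NOT 0 AND 0) OR (0 XOR NOT 0))) -> 1
  row 20 [10100]: (((1 OR 0) IMPLIES (0 OR 0)) IMPLIES ((NOT 1 AND 1) OR (0 XOR NOT 1))) -> 1
  row 21 [10101]: (((1 OR 0) IMPLIES (0 OR 0)) IMPLIES ((NOT 1 AND 1) OR (0 XOR NOT 1))) -> 1
  row 22 [10110]: (((1 OR 1) IMPLIES (0 OR 1)) IMPLIES ((NOT 1 AND 1) OR (0 XOR NOT 1))) -> 0
  row 23 [10111]: (((1 OR 1) IMPLIES (0 OR 1)) IMPLIES ((NOT 1 AND 1) OR (0 XOR NOT 1))) -> 0
  row 24 [11000]: (((0 OR 0) IMPLIES (1 OR 0)) IMPLIES ((NOT 0 AND 0) OR (1 XOR NOT 0))) -> 0
  row 25 [11001]: (((0 OR 0) IMPLIES (1 OR 0)) IMPLIES ((NOT 0 AND 0) OR (1 XOR NOT 0))) -> 0
  row 26 [11010]: (((0 OR 1) IMPLIES (1 OR 1)) IMPLIES ((NOT 0 AND 0) OR (1 XOR NOT 0))) -> 0
  row 27 [11011]: (((0 OR 1) IMPLIES (1 OR 1)) IMPLIES ((NOT 0 AND 0) OR (1 XOR NOT 0))) -> 0
  row 28 [11100]: (((1 OR 0) IMPLIES (1 OR 0)) IMPLIES ((NOT 1 AND 1) OR (1 XOR NOT 1))) -> 1
  row 29 [11101]: (((1 OR 0) IMPLIES (1 OR 0)) IMPLIES ((NOT 1 AND 1) OR (1 XOR NOT 1))) -> 1
  row 30 [11110]: (((1 OR 1) IMPLIES (1 OR 1)) IMPLIES ((NOT 1 AND 1) OR (1 XOR NOT 1))) -> 1
  row 31 [11111]: (((1 OR 1) IMPLIES (1 OR 1)) IMPLIES ((NOT 1 AND 1) OR (1 XOR NOT 1))) -> 1
Full result column, 4 rows per line (a,b,c fixed per line; d,e runs 00..11 left to right):
  rows 0-3 [a,b,c=000]: 1111  = hex F
  rows 4-7 [a,b,c=001]: 1100  = hex C
  rows 8-11 [a,b,c=010]: 0000  = hex 0
  rows 12-15 [a,b,c=011]: 1111  = hex F
  rows 16-19 [a,b,c=100]: 1111  = hex F
  rows 20-23 [a,b,c=101]: 1100  = hex C
  rows 24-27 [a,b,c=110]: 0000  = hex 0
  rows 28-31 [a,b,c=111]: 1111  = hex F
Output column (row 0 .. row 31) = 11111100000011111111110000001111
Output column grouped in 4s = 1111 1100 0000 1111 1111 1100 0000 1111 = 0xFC0FFC0F
Convert to decimal digit by digit (value = value*16 + digit):
  F -> 15
  15*16 + 12 (C) = 252
  252*16 + 0 = 4032
  4032*16 + 15 (F) = 64527
  64527*16 + 15 (F) = 1032447
  1032447*16 + 12 (C) = 16519164
  16519164*16 + 0 = 264306624
  264306624*16 + 15 (F) = 4228905999
Decimal = 4228905999

4228905999


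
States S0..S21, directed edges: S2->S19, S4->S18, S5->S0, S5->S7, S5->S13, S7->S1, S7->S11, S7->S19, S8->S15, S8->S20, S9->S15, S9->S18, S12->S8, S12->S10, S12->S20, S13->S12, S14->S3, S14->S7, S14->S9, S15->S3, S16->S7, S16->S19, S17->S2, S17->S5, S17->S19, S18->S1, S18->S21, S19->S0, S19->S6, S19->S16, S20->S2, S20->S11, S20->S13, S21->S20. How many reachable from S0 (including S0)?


BFS from S0:
  layer 0: {S0}
Reachable set: {S0}
Count = 1

1


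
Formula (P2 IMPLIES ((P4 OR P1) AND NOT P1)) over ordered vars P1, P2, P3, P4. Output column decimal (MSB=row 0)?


Formula: (P2 IMPLIES ((P4 OR P1) AND NOT P1)) over P1, P2, P3, P4 (16 rows)
Evaluate each row (bits = P1,P2,P3,P4, MSB first):
  row 0 [0000]: (0 IMPLIES ((0 OR 0) AND NOT 0)) -> 1
  row 1 [0001]: (0 IMPLIES ((1 OR 0) AND NOT 0)) -> 1
  row 2 [0010]: (0 IMPLIES ((0 OR 0) AND NOT 0)) -> 1
  row 3 [0011]: (0 IMPLIES ((1 OR 0) AND NOT 0)) -> 1
  row 4 [0100]: (1 IMPLIES ((0 OR 0) AND NOT 0)) -> 0
  row 5 [0101]: (1 IMPLIES ((1 OR 0) AND NOT 0)) -> 1
  row 6 [0110]: (1 IMPLIES ((0 OR 0) AND NOT 0)) -> 0
  row 7 [0111]: (1 IMPLIES ((1 OR 0) AND NOT 0)) -> 1
  row 8 [1000]: (0 IMPLIES ((0 OR 1) AND NOT 1)) -> 1
  row 9 [1001]: (0 IMPLIES ((1 OR 1) AND NOT 1)) -> 1
  row 10 [1010]: (0 IMPLIES ((0 OR 1) AND NOT 1)) -> 1
  row 11 [1011]: (0 IMPLIES ((1 OR 1) AND NOT 1)) -> 1
  row 12 [1100]: (1 IMPLIES ((0 OR 1) AND NOT 1)) -> 0
  row 13 [1101]: (1 IMPLIES ((1 OR 1) AND NOT 1)) -> 0
  row 14 [1110]: (1 IMPLIES ((0 OR 1) AND NOT 1)) -> 0
  row 15 [1111]: (1 IMPLIES ((1 OR 1) AND NOT 1)) -> 0
Full result column, 4 rows per line (P1,P2 fixed per line; P3,P4 runs 00..11 left to right):
  rows 0-3 [P1,P2=00]: 1111  = hex F
  rows 4-7 [P1,P2=01]: 0101  = hex 5
  rows 8-11 [P1,P2=10]: 1111  = hex F
  rows 12-15 [P1,P2=11]: 0000  = hex 0
Output column (row 0 .. row 15) = 1111010111110000
Output column grouped in 4s = 1111 0101 1111 0000 = 0xF5F0
Convert to decimal digit by digit (value = value*16 + digit):
  F -> 15
  15*16 + 5 = 245
  245*16 + 15 (F) = 3935
  3935*16 + 0 = 62960
Decimal = 62960

62960


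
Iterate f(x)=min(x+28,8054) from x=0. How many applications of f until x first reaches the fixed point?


Step 1: x=0, cap=8054, increment=28
Step 2: x grows by 28 each step until capped at 8054; fixed point is x=8054
Step 3: iterations = ceil(8054/28) = 288

288


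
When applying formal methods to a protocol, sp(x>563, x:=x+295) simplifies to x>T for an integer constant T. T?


Formula: sp(P, x:=E) = exists old_x. (x = E[old_x/x]) AND P[old_x/x] (old_x is the value of x before the assignment; eliminate old_x by solving x = E[old_x/x] for old_x)
Step 1: Precondition P: x>563, i.e. old_x > 563
Step 2: Assignment gives x = old_x + 295, so old_x = x - 295
Step 3: Substitute into P: x - 295 > 563
Step 4: Simplify: x > 563+295 = 858

858


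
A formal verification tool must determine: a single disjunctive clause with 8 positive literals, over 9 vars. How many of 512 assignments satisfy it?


Step 1: Total=2^9=512
Step 2: Unsat when all 8 false: 2^1=2
Step 3: Sat=512-2=510

510


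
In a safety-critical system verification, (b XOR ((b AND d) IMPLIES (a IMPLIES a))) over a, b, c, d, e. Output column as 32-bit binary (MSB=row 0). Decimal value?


Formula: (b XOR ((b AND d) IMPLIES (a IMPLIES a))) over a, b, c, d, e (32 rows)
Evaluate each row (bits = a,b,c,d,e, MSB first):
  row 0 [00000]: (0 XOR ((0 AND 0) IMPLIES (0 IMPLIES 0))) -> 1
  row 1 [00001]: (0 XOR ((0 AND 0) IMPLIES (0 IMPLIES 0))) -> 1
  row 2 [00010]: (0 XOR ((0 AND 1) IMPLIES (0 IMPLIES 0))) -> 1
  row 3 [00011]: (0 XOR ((0 AND 1) IMPLIES (0 IMPLIES 0))) -> 1
  row 4 [00100]: (0 XOR ((0 AND 0) IMPLIES (0 IMPLIES 0))) -> 1
  row 5 [00101]: (0 XOR ((0 AND 0) IMPLIES (0 IMPLIES 0))) -> 1
  row 6 [00110]: (0 XOR ((0 AND 1) IMPLIES (0 IMPLIES 0))) -> 1
  row 7 [00111]: (0 XOR ((0 AND 1) IMPLIES (0 IMPLIES 0))) -> 1
  row 8 [01000]: (1 XOR ((1 AND 0) IMPLIES (0 IMPLIES 0))) -> 0
  row 9 [01001]: (1 XOR ((1 AND 0) IMPLIES (0 IMPLIES 0))) -> 0
  row 10 [01010]: (1 XOR ((1 AND 1) IMPLIES (0 IMPLIES 0))) -> 0
  row 11 [01011]: (1 XOR ((1 AND 1) IMPLIES (0 IMPLIES 0))) -> 0
  row 12 [01100]: (1 XOR ((1 AND 0) IMPLIES (0 IMPLIES 0))) -> 0
  row 13 [01101]: (1 XOR ((1 AND 0) IMPLIES (0 IMPLIES 0))) -> 0
  row 14 [01110]: (1 XOR ((1 AND 1) IMPLIES (0 IMPLIES 0))) -> 0
  row 15 [01111]: (1 XOR ((1 AND 1) IMPLIES (0 IMPLIES 0))) -> 0
  row 16 [10000]: (0 XOR ((0 AND 0) IMPLIES (1 IMPLIES 1))) -> 1
  row 17 [10001]: (0 XOR ((0 AND 0) IMPLIES (1 IMPLIES 1))) -> 1
  row 18 [10010]: (0 XOR ((0 AND 1) IMPLIES (1 IMPLIES 1))) -> 1
  row 19 [10011]: (0 XOR ((0 AND 1) IMPLIES (1 IMPLIES 1))) -> 1
  row 20 [10100]: (0 XOR ((0 AND 0) IMPLIES (1 IMPLIES 1))) -> 1
  row 21 [10101]: (0 XOR ((0 AND 0) IMPLIES (1 IMPLIES 1))) -> 1
  row 22 [10110]: (0 XOR ((0 AND 1) IMPLIES (1 IMPLIES 1))) -> 1
  row 23 [10111]: (0 XOR ((0 AND 1) IMPLIES (1 IMPLIES 1))) -> 1
  row 24 [11000]: (1 XOR ((1 AND 0) IMPLIES (1 IMPLIES 1))) -> 0
  row 25 [11001]: (1 XOR ((1 AND 0) IMPLIES (1 IMPLIES 1))) -> 0
  row 26 [11010]: (1 XOR ((1 AND 1) IMPLIES (1 IMPLIES 1))) -> 0
  row 27 [11011]: (1 XOR ((1 AND 1) IMPLIES (1 IMPLIES 1))) -> 0
  row 28 [11100]: (1 XOR ((1 AND 0) IMPLIES (1 IMPLIES 1))) -> 0
  row 29 [11101]: (1 XOR ((1 AND 0) IMPLIES (1 IMPLIES 1))) -> 0
  row 30 [11110]: (1 XOR ((1 AND 1) IMPLIES (1 IMPLIES 1))) -> 0
  row 31 [11111]: (1 XOR ((1 AND 1) IMPLIES (1 IMPLIES 1))) -> 0
Full result column, 4 rows per line (a,b,c fixed per line; d,e runs 00..11 left to right):
  rows 0-3 [a,b,c=000]: 1111  = hex F
  rows 4-7 [a,b,c=001]: 1111  = hex F
  rows 8-11 [a,b,c=010]: 0000  = hex 0
  rows 12-15 [a,b,c=011]: 0000  = hex 0
  rows 16-19 [a,b,c=100]: 1111  = hex F
  rows 20-23 [a,b,c=101]: 1111  = hex F
  rows 24-27 [a,b,c=110]: 0000  = hex 0
  rows 28-31 [a,b,c=111]: 0000  = hex 0
Output column (row 0 .. row 31) = 11111111000000001111111100000000
Output column grouped in 4s = 1111 1111 0000 0000 1111 1111 0000 0000 = 0xFF00FF00
Convert to decimal digit by digit (value = value*16 + digit):
  F -> 15
  15*16 + 15 (F) = 255
  255*16 + 0 = 4080
  4080*16 + 0 = 65280
  65280*16 + 15 (F) = 1044495
  1044495*16 + 15 (F) = 16711935
  16711935*16 + 0 = 267390960
  267390960*16 + 0 = 4278255360
Decimal = 4278255360

4278255360


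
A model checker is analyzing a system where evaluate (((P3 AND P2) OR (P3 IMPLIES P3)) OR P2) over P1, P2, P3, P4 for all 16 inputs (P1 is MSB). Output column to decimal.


Formula: (((P3 AND P2) OR (P3 IMPLIES P3)) OR P2) over P1, P2, P3, P4 (16 rows)
Evaluate each row (bits = P1,P2,P3,P4, MSB first):
  row 0 [0000]: (((0 AND 0) OR (0 IMPLIES 0)) OR 0) -> 1
  row 1 [0001]: (((0 AND 0) OR (0 IMPLIES 0)) OR 0) -> 1
  row 2 [0010]: (((1 AND 0) OR (1 IMPLIES 1)) OR 0) -> 1
  row 3 [0011]: (((1 AND 0) OR (1 IMPLIES 1)) OR 0) -> 1
  row 4 [0100]: (((0 AND 1) OR (0 IMPLIES 0)) OR 1) -> 1
  row 5 [0101]: (((0 AND 1) OR (0 IMPLIES 0)) OR 1) -> 1
  row 6 [0110]: (((1 AND 1) OR (1 IMPLIES 1)) OR 1) -> 1
  row 7 [0111]: (((1 AND 1) OR (1 IMPLIES 1)) OR 1) -> 1
  row 8 [1000]: (((0 AND 0) OR (0 IMPLIES 0)) OR 0) -> 1
  row 9 [1001]: (((0 AND 0) OR (0 IMPLIES 0)) OR 0) -> 1
  row 10 [1010]: (((1 AND 0) OR (1 IMPLIES 1)) OR 0) -> 1
  row 11 [1011]: (((1 AND 0) OR (1 IMPLIES 1)) OR 0) -> 1
  row 12 [1100]: (((0 AND 1) OR (0 IMPLIES 0)) OR 1) -> 1
  row 13 [1101]: (((0 AND 1) OR (0 IMPLIES 0)) OR 1) -> 1
  row 14 [1110]: (((1 AND 1) OR (1 IMPLIES 1)) OR 1) -> 1
  row 15 [1111]: (((1 AND 1) OR (1 IMPLIES 1)) OR 1) -> 1
Full result column, 4 rows per line (P1,P2 fixed per line; P3,P4 runs 00..11 left to right):
  rows 0-3 [P1,P2=00]: 1111  = hex F
  rows 4-7 [P1,P2=01]: 1111  = hex F
  rows 8-11 [P1,P2=10]: 1111  = hex F
  rows 12-15 [P1,P2=11]: 1111  = hex F
Output column (row 0 .. row 15) = 1111111111111111
Output column grouped in 4s = 1111 1111 1111 1111 = 0xFFFF
Convert to decimal digit by digit (value = value*16 + digit):
  F -> 15
  15*16 + 15 (F) = 255
  255*16 + 15 (F) = 4095
  4095*16 + 15 (F) = 65535
Decimal = 65535

65535


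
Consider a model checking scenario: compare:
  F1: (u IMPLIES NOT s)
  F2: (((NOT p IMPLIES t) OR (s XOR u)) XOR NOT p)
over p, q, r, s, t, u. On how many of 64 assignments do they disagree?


F1 = (u IMPLIES NOT s)
F2 = (((NOT p IMPLIES t) OR (s XOR u)) XOR NOT p)
Evaluate both on each of 64 rows (bits = p,q,r,s,t,u):
  row 0 [000000]: F1=1 F2=1 -> 0
  row 1 [000001]: F1=1 F2=0 (differ) -> 1
  row 2 [000010]: F1=1 F2=0 (differ) -> 1
  row 3 [000011]: F1=1 F2=0 (differ) -> 1
  row 4 [000100]: F1=1 F2=0 (differ) -> 1
  (every remaining row is evaluated the same way; all 64 results are listed next)
Full result column, 8 rows per line (p,q,r fixed per line; s,t,u runs 000..111 left to right):
  rows 0-7 [p,q,r=000]: 01111110  (ones: 6)
  rows 8-15 [p,q,r=001]: 01111110  (ones: 6)
  rows 16-23 [p,q,r=010]: 01111110  (ones: 6)
  rows 24-31 [p,q,r=011]: 01111110  (ones: 6)
  rows 32-39 [p,q,r=100]: 00000101  (ones: 2)
  rows 40-47 [p,q,r=101]: 00000101  (ones: 2)
  rows 48-55 [p,q,r=110]: 00000101  (ones: 2)
  rows 56-63 [p,q,r=111]: 00000101  (ones: 2)
Disagreements = 6+6+6+6+2+2+2+2 = 32

32


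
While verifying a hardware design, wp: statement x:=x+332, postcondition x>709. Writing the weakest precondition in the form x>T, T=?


Formula: wp(x:=E, P) = P[E/x] (substitute E for x in postcondition)
Step 1: Postcondition: x>709
Step 2: Substitute x+332 for x: x+332>709
Step 3: Solve for x: x > 709-332 = 377

377


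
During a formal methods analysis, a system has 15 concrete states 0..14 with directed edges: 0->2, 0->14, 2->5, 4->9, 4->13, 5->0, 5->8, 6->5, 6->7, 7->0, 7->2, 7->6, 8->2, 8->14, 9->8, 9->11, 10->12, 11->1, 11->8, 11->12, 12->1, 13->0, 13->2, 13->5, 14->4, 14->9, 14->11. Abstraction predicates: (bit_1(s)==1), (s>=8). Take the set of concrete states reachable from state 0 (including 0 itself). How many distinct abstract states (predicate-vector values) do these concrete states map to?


BFS from 0:
Concrete reachable: {0, 1, 2, 4, 5, 8, 9, 11, 12, 13, 14}
Abstract via predicates (bit_1(s)==1), (s>=8):
  (0,0) <- {0, 1, 4, 5}
  (0,1) <- {8, 9, 12, 13}
  (1,0) <- {2}
  (1,1) <- {11, 14}
Distinct abstract states = 4

4


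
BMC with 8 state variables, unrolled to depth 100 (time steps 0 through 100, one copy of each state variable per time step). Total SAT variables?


BMC unrolls to depth k, creating one copy of each state var for steps 0..k.
Step count = 100 + 1 = 101 (steps 0 through 100)
Vars per step = 8
Total = 8 * 101 = 808

808


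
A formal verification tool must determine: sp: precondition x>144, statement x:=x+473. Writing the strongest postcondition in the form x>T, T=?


Formula: sp(P, x:=E) = exists old_x. (x = E[old_x/x]) AND P[old_x/x] (old_x is the value of x before the assignment; eliminate old_x by solving x = E[old_x/x] for old_x)
Step 1: Precondition P: x>144, i.e. old_x > 144
Step 2: Assignment gives x = old_x + 473, so old_x = x - 473
Step 3: Substitute into P: x - 473 > 144
Step 4: Simplify: x > 144+473 = 617

617


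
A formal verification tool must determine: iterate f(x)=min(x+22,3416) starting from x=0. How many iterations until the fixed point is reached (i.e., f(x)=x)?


Step 1: x=0, cap=3416, increment=22
Step 2: x grows by 22 each step until capped at 3416; fixed point is x=3416
Step 3: iterations = ceil(3416/22) = 156

156


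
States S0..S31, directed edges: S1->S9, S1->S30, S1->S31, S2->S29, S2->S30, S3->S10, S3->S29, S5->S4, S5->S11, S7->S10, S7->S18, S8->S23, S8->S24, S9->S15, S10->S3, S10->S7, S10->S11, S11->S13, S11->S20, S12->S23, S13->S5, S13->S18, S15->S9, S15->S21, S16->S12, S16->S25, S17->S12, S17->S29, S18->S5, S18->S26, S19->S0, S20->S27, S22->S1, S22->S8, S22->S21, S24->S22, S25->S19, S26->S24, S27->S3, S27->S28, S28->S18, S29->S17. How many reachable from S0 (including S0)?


BFS from S0:
  layer 0: {S0}
Reachable set: {S0}
Count = 1

1


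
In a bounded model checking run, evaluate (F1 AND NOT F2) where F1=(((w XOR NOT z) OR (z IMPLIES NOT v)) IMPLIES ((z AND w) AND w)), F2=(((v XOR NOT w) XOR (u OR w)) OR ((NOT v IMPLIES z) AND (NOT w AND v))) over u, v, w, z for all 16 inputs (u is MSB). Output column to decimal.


F1 = (((w XOR NOT z) OR (z IMPLIES NOT v)) IMPLIES ((z AND w) AND w))
F2 = (((v XOR NOT w) XOR (u OR w)) OR ((NOT v IMPLIES z) AND (NOT w AND v)))
Counterexample to F1=>F2 is where F1=1 and F2=0.
Evaluate each row (bits = u,v,w,z, MSB first):
  row 0 [0000]: F1=0 F2=1 -> F1&~F2 -> 0
  row 1 [0001]: F1=0 F2=1 -> F1&~F2 -> 0
  row 2 [0010]: F1=0 F2=1 -> F1&~F2 -> 0
  row 3 [0011]: F1=1 F2=1 -> F1&~F2 -> 0
  row 4 [0100]: F1=0 F2=1 -> F1&~F2 -> 0
  row 5 [0101]: F1=1 F2=1 -> F1&~F2 -> 0
  row 6 [0110]: F1=0 F2=0 -> F1&~F2 -> 0
  row 7 [0111]: F1=1 F2=0 -> F1&~F2 -> 1
  row 8 [1000]: F1=0 F2=0 -> F1&~F2 -> 0
  row 9 [1001]: F1=0 F2=0 -> F1&~F2 -> 0
  row 10 [1010]: F1=0 F2=1 -> F1&~F2 -> 0
  row 11 [1011]: F1=1 F2=1 -> F1&~F2 -> 0
  row 12 [1100]: F1=0 F2=1 -> F1&~F2 -> 0
  row 13 [1101]: F1=1 F2=1 -> F1&~F2 -> 0
  row 14 [1110]: F1=0 F2=0 -> F1&~F2 -> 0
  row 15 [1111]: F1=1 F2=0 -> F1&~F2 -> 1
Full result column, 4 rows per line (u,v fixed per line; w,z runs 00..11 left to right):
  rows 0-3 [u,v=00]: 0000  = hex 0
  rows 4-7 [u,v=01]: 0001  = hex 1
  rows 8-11 [u,v=10]: 0000  = hex 0
  rows 12-15 [u,v=11]: 0001  = hex 1
Counterexample vector (row 0 .. row 15) = 0000000100000001
Output column grouped in 4s = 0000 0001 0000 0001 = 0x0101
Convert to decimal digit by digit (value = value*16 + digit):
  0 -> 0
  0*16 + 1 = 1
  1*16 + 0 = 16
  16*16 + 1 = 257
Decimal = 257

257


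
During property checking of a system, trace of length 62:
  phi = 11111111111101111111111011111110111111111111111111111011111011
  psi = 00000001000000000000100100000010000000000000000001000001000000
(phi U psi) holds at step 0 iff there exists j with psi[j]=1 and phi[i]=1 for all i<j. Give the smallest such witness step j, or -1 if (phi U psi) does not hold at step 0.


(phi U psi) at 0: need smallest j with psi[j]=1 and phi[i]=1 for all i in [0,j).
Scan from step 0:
  step 0: phi=1, psi=0 -> continue
  step 1: phi=1, psi=0 -> continue
  step 2: phi=1, psi=0 -> continue
  step 3: phi=1, psi=0 -> continue
  step 7: psi=1 and phi held for [0,7) -> witness found
Witness step = 7

7


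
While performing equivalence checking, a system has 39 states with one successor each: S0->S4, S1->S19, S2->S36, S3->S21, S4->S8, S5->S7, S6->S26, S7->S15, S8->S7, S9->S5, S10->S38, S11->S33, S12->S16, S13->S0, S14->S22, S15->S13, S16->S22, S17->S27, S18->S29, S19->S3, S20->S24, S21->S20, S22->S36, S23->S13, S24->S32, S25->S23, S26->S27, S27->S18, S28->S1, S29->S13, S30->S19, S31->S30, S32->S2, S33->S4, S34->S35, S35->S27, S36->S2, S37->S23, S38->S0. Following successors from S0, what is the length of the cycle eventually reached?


Trace from S0 until a state repeats:
  S0 -> S4 -> S8 -> S7 -> S15 -> S13 -> S0
S0 first seen at step 0, revisited at step 6.
Cycle length = 6 - 0 = 6

6


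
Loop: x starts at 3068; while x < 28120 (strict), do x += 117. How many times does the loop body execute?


Step 1: x goes from 3068 toward 28120 by 117; the body runs while x<28120, so iterations = ceil((bound-start)/step)
Step 2: Distance=25052
Step 3: ceil(25052/117)=215

215


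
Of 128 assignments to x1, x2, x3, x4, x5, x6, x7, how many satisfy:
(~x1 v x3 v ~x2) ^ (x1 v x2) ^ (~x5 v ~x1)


CNF with 3 clauses over 7 vars (128 assignments).
An assignment satisfies CNF iff every clause has >=1 true literal.
Check each row (bits = x1,x2,x3,x4,x5,x6,x7; clause T/F shown):
  row 0 [0000000]: clauses=TFT -> 0
  row 1 [0000001]: clauses=TFT -> 0
  row 2 [0000010]: clauses=TFT -> 0
  row 3 [0000011]: clauses=TFT -> 0
  row 4 [0000100]: clauses=TFT -> 0
  (every remaining row is evaluated the same way; all 128 results are listed next)
Full result column, 8 rows per line (x1,x2,x3,x4 fixed per line; x5,x6,x7 runs 000..111 left to right):
  rows 0-7 [x1,x2,x3,x4=0000]: 00000000  (ones: 0)
  rows 8-15 [x1,x2,x3,x4=0001]: 00000000  (ones: 0)
  rows 16-23 [x1,x2,x3,x4=0010]: 00000000  (ones: 0)
  rows 24-31 [x1,x2,x3,x4=0011]: 00000000  (ones: 0)
  rows 32-39 [x1,x2,x3,x4=0100]: 11111111  (ones: 8)
  rows 40-47 [x1,x2,x3,x4=0101]: 11111111  (ones: 8)
  rows 48-55 [x1,x2,x3,x4=0110]: 11111111  (ones: 8)
  rows 56-63 [x1,x2,x3,x4=0111]: 11111111  (ones: 8)
  rows 64-71 [x1,x2,x3,x4=1000]: 11110000  (ones: 4)
  rows 72-79 [x1,x2,x3,x4=1001]: 11110000  (ones: 4)
  rows 80-87 [x1,x2,x3,x4=1010]: 11110000  (ones: 4)
  rows 88-95 [x1,x2,x3,x4=1011]: 11110000  (ones: 4)
  rows 96-103 [x1,x2,x3,x4=1100]: 00000000  (ones: 0)
  rows 104-111 [x1,x2,x3,x4=1101]: 00000000  (ones: 0)
  rows 112-119 [x1,x2,x3,x4=1110]: 11110000  (ones: 4)
  rows 120-127 [x1,x2,x3,x4=1111]: 11110000  (ones: 4)
Satisfying assignments = 0+0+0+0+8+8+8+8+4+4+4+4+0+0+4+4 = 56

56


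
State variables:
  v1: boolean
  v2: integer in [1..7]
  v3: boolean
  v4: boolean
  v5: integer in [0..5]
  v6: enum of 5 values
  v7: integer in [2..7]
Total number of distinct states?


State space = product of domain sizes of all variables.
Domain sizes:
  v1 (boolean): 2
  v2 (integer in [1..7]): 7
  v3 (boolean): 2
  v4 (boolean): 2
  v5 (integer in [0..5]): 6
  v6 (enum of 5 values): 5
  v7 (integer in [2..7]): 6
Product = 2 * 7 * 2 * 2 * 6 * 5 * 6 = 10080

10080


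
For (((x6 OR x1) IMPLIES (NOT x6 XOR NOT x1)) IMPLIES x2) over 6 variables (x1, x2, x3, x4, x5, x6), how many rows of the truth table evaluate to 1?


Formula: (((x6 OR x1) IMPLIES (NOT x6 XOR NOT x1)) IMPLIES x2) over 6 vars (64 rows)
Evaluate each row (x1, x2, x3, x4, x5, x6 as bits, MSB first):
  row 0 [000000]: (((0 OR 0) IMPLIES (NOT 0 XOR NOT 0)) IMPLIES 0) -> 0
  row 1 [000001]: (((1 OR 0) IMPLIES (NOT 1 XOR NOT 0)) IMPLIES 0) -> 0
  row 2 [000010]: (((0 OR 0) IMPLIES (NOT 0 XOR NOT 0)) IMPLIES 0) -> 0
  row 3 [000011]: (((1 OR 0) IMPLIES (NOT 1 XOR NOT 0)) IMPLIES 0) -> 0
  row 4 [000100]: (((0 OR 0) IMPLIES (NOT 0 XOR NOT 0)) IMPLIES 0) -> 0
  (every remaining row is evaluated the same way; all 64 results are listed next)
Full result column, 8 rows per line (x1,x2,x3 fixed per line; x4,x5,x6 runs 000..111 left to right):
  rows 0-7 [x1,x2,x3=000]: 00000000  (ones: 0)
  rows 8-15 [x1,x2,x3=001]: 00000000  (ones: 0)
  rows 16-23 [x1,x2,x3=010]: 11111111  (ones: 8)
  rows 24-31 [x1,x2,x3=011]: 11111111  (ones: 8)
  rows 32-39 [x1,x2,x3=100]: 01010101  (ones: 4)
  rows 40-47 [x1,x2,x3=101]: 01010101  (ones: 4)
  rows 48-55 [x1,x2,x3=110]: 11111111  (ones: 8)
  rows 56-63 [x1,x2,x3=111]: 11111111  (ones: 8)
Count of 1-rows = 0+0+8+8+4+4+8+8 = 40

40


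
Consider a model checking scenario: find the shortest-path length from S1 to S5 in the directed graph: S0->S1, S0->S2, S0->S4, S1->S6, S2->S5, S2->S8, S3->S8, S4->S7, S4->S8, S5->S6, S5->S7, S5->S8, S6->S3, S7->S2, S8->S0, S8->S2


BFS layer-by-layer from S1:
  dist 0: {S1}
  dist 1: {S6}
  dist 2: {S3}
  dist 3: {S8}
  dist 4: {S0, S2}
  dist 5: {S4, S5}
  -> S5 reached at distance 5
Shortest path length = 5

5


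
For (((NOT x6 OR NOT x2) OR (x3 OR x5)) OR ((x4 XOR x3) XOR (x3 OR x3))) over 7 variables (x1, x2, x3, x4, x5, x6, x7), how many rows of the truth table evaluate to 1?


Formula: (((NOT x6 OR NOT x2) OR (x3 OR x5)) OR ((x4 XOR x3) XOR (x3 OR x3))) over 7 vars (128 rows)
Evaluate each row (x1, x2, x3, x4, x5, x6, x7 as bits, MSB first):
  row 0 [0000000]: (((NOT 0 OR NOT 0) OR (0 OR 0)) OR ((0 XOR 0) XOR (0 OR 0))) -> 1
  row 1 [0000001]: (((NOT 0 OR NOT 0) OR (0 OR 0)) OR ((0 XOR 0) XOR (0 OR 0))) -> 1
  row 2 [0000010]: (((NOT 1 OR NOT 0) OR (0 OR 0)) OR ((0 XOR 0) XOR (0 OR 0))) -> 1
  row 3 [0000011]: (((NOT 1 OR NOT 0) OR (0 OR 0)) OR ((0 XOR 0) XOR (0 OR 0))) -> 1
  row 4 [0000100]: (((NOT 0 OR NOT 0) OR (0 OR 1)) OR ((0 XOR 0) XOR (0 OR 0))) -> 1
  (every remaining row is evaluated the same way; all 128 results are listed next)
Full result column, 8 rows per line (x1,x2,x3,x4 fixed per line; x5,x6,x7 runs 000..111 left to right):
  rows 0-7 [x1,x2,x3,x4=0000]: 11111111  (ones: 8)
  rows 8-15 [x1,x2,x3,x4=0001]: 11111111  (ones: 8)
  rows 16-23 [x1,x2,x3,x4=0010]: 11111111  (ones: 8)
  rows 24-31 [x1,x2,x3,x4=0011]: 11111111  (ones: 8)
  rows 32-39 [x1,x2,x3,x4=0100]: 11001111  (ones: 6)
  rows 40-47 [x1,x2,x3,x4=0101]: 11111111  (ones: 8)
  rows 48-55 [x1,x2,x3,x4=0110]: 11111111  (ones: 8)
  rows 56-63 [x1,x2,x3,x4=0111]: 11111111  (ones: 8)
  rows 64-71 [x1,x2,x3,x4=1000]: 11111111  (ones: 8)
  rows 72-79 [x1,x2,x3,x4=1001]: 11111111  (ones: 8)
  rows 80-87 [x1,x2,x3,x4=1010]: 11111111  (ones: 8)
  rows 88-95 [x1,x2,x3,x4=1011]: 11111111  (ones: 8)
  rows 96-103 [x1,x2,x3,x4=1100]: 11001111  (ones: 6)
  rows 104-111 [x1,x2,x3,x4=1101]: 11111111  (ones: 8)
  rows 112-119 [x1,x2,x3,x4=1110]: 11111111  (ones: 8)
  rows 120-127 [x1,x2,x3,x4=1111]: 11111111  (ones: 8)
Count of 1-rows = 8+8+8+8+6+8+8+8+8+8+8+8+6+8+8+8 = 124

124


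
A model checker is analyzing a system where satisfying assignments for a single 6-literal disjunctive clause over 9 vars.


Step 1: Total=2^9=512
Step 2: Unsat when all 6 false: 2^3=8
Step 3: Sat=512-8=504

504


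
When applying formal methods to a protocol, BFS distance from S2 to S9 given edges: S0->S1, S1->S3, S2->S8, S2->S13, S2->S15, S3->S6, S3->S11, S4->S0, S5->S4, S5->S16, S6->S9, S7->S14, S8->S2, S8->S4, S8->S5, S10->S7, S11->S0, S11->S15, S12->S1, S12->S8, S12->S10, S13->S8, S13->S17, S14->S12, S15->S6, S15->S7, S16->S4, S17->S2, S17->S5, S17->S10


BFS layer-by-layer from S2:
  dist 0: {S2}
  dist 1: {S8, S13, S15}
  dist 2: {S4, S5, S6, S7, S17}
  dist 3: {S0, S9, S10, S14, S16}
  -> S9 reached at distance 3
Shortest path length = 3

3


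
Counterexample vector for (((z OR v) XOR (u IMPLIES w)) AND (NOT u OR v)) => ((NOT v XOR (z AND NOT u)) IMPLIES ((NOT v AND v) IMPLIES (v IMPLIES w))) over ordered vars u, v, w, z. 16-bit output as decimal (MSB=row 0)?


F1 = (((z OR v) XOR (u IMPLIES w)) AND (NOT u OR v))
F2 = ((NOT v XOR (z AND NOT u)) IMPLIES ((NOT v AND v) IMPLIES (v IMPLIES w)))
Counterexample to F1=>F2 is where F1=1 and F2=0.
Evaluate each row (bits = u,v,w,z, MSB first):
  row 0 [0000]: F1=1 F2=1 -> F1&~F2 -> 0
  row 1 [0001]: F1=0 F2=1 -> F1&~F2 -> 0
  row 2 [0010]: F1=1 F2=1 -> F1&~F2 -> 0
  row 3 [0011]: F1=0 F2=1 -> F1&~F2 -> 0
  row 4 [0100]: F1=0 F2=1 -> F1&~F2 -> 0
  row 5 [0101]: F1=0 F2=1 -> F1&~F2 -> 0
  row 6 [0110]: F1=0 F2=1 -> F1&~F2 -> 0
  row 7 [0111]: F1=0 F2=1 -> F1&~F2 -> 0
  row 8 [1000]: F1=0 F2=1 -> F1&~F2 -> 0
  row 9 [1001]: F1=0 F2=1 -> F1&~F2 -> 0
  row 10 [1010]: F1=0 F2=1 -> F1&~F2 -> 0
  row 11 [1011]: F1=0 F2=1 -> F1&~F2 -> 0
  row 12 [1100]: F1=1 F2=1 -> F1&~F2 -> 0
  row 13 [1101]: F1=1 F2=1 -> F1&~F2 -> 0
  row 14 [1110]: F1=0 F2=1 -> F1&~F2 -> 0
  row 15 [1111]: F1=0 F2=1 -> F1&~F2 -> 0
Full result column, 4 rows per line (u,v fixed per line; w,z runs 00..11 left to right):
  rows 0-3 [u,v=00]: 0000  = hex 0
  rows 4-7 [u,v=01]: 0000  = hex 0
  rows 8-11 [u,v=10]: 0000  = hex 0
  rows 12-15 [u,v=11]: 0000  = hex 0
Counterexample vector (row 0 .. row 15) = 0000000000000000
Output column grouped in 4s = 0000 0000 0000 0000 = 0x0000
Convert to decimal digit by digit (value = value*16 + digit):
  0 -> 0
  0*16 + 0 = 0
  0*16 + 0 = 0
  0*16 + 0 = 0
Decimal = 0

0


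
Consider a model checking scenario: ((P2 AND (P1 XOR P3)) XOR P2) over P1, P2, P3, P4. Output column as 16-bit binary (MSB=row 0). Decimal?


Formula: ((P2 AND (P1 XOR P3)) XOR P2) over P1, P2, P3, P4 (16 rows)
Evaluate each row (bits = P1,P2,P3,P4, MSB first):
  row 0 [0000]: ((0 AND (0 XOR 0)) XOR 0) -> 0
  row 1 [0001]: ((0 AND (0 XOR 0)) XOR 0) -> 0
  row 2 [0010]: ((0 AND (0 XOR 1)) XOR 0) -> 0
  row 3 [0011]: ((0 AND (0 XOR 1)) XOR 0) -> 0
  row 4 [0100]: ((1 AND (0 XOR 0)) XOR 1) -> 1
  row 5 [0101]: ((1 AND (0 XOR 0)) XOR 1) -> 1
  row 6 [0110]: ((1 AND (0 XOR 1)) XOR 1) -> 0
  row 7 [0111]: ((1 AND (0 XOR 1)) XOR 1) -> 0
  row 8 [1000]: ((0 AND (1 XOR 0)) XOR 0) -> 0
  row 9 [1001]: ((0 AND (1 XOR 0)) XOR 0) -> 0
  row 10 [1010]: ((0 AND (1 XOR 1)) XOR 0) -> 0
  row 11 [1011]: ((0 AND (1 XOR 1)) XOR 0) -> 0
  row 12 [1100]: ((1 AND (1 XOR 0)) XOR 1) -> 0
  row 13 [1101]: ((1 AND (1 XOR 0)) XOR 1) -> 0
  row 14 [1110]: ((1 AND (1 XOR 1)) XOR 1) -> 1
  row 15 [1111]: ((1 AND (1 XOR 1)) XOR 1) -> 1
Full result column, 4 rows per line (P1,P2 fixed per line; P3,P4 runs 00..11 left to right):
  rows 0-3 [P1,P2=00]: 0000  = hex 0
  rows 4-7 [P1,P2=01]: 1100  = hex C
  rows 8-11 [P1,P2=10]: 0000  = hex 0
  rows 12-15 [P1,P2=11]: 0011  = hex 3
Output column (row 0 .. row 15) = 0000110000000011
Output column grouped in 4s = 0000 1100 0000 0011 = 0x0C03
Convert to decimal digit by digit (value = value*16 + digit):
  0 -> 0
  0*16 + 12 (C) = 12
  12*16 + 0 = 192
  192*16 + 3 = 3075
Decimal = 3075

3075


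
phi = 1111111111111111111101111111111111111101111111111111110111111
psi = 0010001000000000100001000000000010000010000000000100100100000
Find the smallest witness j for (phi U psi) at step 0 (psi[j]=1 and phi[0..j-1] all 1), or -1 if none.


(phi U psi) at 0: need smallest j with psi[j]=1 and phi[i]=1 for all i in [0,j).
Scan from step 0:
  step 0: phi=1, psi=0 -> continue
  step 1: phi=1, psi=0 -> continue
  step 2: psi=1 and phi held for [0,2) -> witness found
Witness step = 2

2


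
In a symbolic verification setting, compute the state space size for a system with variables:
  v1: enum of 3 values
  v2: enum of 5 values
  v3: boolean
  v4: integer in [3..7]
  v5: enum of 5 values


State space = product of domain sizes of all variables.
Domain sizes:
  v1 (enum of 3 values): 3
  v2 (enum of 5 values): 5
  v3 (boolean): 2
  v4 (integer in [3..7]): 5
  v5 (enum of 5 values): 5
Product = 3 * 5 * 2 * 5 * 5 = 750

750


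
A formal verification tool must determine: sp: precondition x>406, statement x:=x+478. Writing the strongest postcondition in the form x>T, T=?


Formula: sp(P, x:=E) = exists old_x. (x = E[old_x/x]) AND P[old_x/x] (old_x is the value of x before the assignment; eliminate old_x by solving x = E[old_x/x] for old_x)
Step 1: Precondition P: x>406, i.e. old_x > 406
Step 2: Assignment gives x = old_x + 478, so old_x = x - 478
Step 3: Substitute into P: x - 478 > 406
Step 4: Simplify: x > 406+478 = 884

884


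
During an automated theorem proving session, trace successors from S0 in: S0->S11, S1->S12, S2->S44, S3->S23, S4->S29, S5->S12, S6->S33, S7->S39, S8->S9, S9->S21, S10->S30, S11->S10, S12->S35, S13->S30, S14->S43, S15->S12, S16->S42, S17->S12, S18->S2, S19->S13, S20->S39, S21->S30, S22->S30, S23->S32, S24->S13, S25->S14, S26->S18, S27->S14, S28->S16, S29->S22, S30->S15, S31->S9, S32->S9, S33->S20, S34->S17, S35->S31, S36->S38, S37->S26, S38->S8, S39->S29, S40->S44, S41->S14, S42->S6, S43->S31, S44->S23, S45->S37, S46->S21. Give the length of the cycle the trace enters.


Trace from S0 until a state repeats:
  S0 -> S11 -> S10 -> S30 -> S15 -> S12 -> S35 -> S31 -> S9 -> S21 -> S30
S30 first seen at step 3, revisited at step 10.
Cycle length = 10 - 3 = 7

7


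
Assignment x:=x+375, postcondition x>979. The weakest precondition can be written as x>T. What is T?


Formula: wp(x:=E, P) = P[E/x] (substitute E for x in postcondition)
Step 1: Postcondition: x>979
Step 2: Substitute x+375 for x: x+375>979
Step 3: Solve for x: x > 979-375 = 604

604


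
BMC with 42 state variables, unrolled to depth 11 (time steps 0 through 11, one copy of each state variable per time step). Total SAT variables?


BMC unrolls to depth k, creating one copy of each state var for steps 0..k.
Step count = 11 + 1 = 12 (steps 0 through 11)
Vars per step = 42
Total = 42 * 12 = 504

504


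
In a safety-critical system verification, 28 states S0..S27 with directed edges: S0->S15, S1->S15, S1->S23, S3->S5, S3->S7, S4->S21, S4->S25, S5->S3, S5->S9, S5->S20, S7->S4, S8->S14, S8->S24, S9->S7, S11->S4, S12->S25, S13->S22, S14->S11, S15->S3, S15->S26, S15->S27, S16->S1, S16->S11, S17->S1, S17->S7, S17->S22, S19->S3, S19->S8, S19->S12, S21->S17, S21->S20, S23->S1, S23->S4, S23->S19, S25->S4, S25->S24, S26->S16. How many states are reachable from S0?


BFS from S0:
  layer 0: {S0}
  layer 1: {S15}
  layer 2: {S3, S26, S27}
  layer 3: {S5, S7, S16}
  layer 4: {S1, S4, S9, S11, S20}
  layer 5: {S21, S23, S25}
  layer 6: {S17, S19, S24}
  layer 7: {S8, S12, S22}
  layer 8: {S14}
Reachable set: {S0, S1, S3, S4, S5, S7, S8, S9, S11, S12, S14, S15, S16, S17, S19, S20, S21, S22, S23, S24, S25, S26, S27}
Count = 23

23


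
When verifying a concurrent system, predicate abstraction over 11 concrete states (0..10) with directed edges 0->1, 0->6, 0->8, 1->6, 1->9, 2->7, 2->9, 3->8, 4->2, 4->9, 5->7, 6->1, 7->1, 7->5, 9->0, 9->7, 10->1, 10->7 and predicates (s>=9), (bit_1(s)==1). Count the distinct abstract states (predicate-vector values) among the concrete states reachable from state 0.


BFS from 0:
Concrete reachable: {0, 1, 5, 6, 7, 8, 9}
Abstract via predicates (s>=9), (bit_1(s)==1):
  (0,0) <- {0, 1, 5, 8}
  (0,1) <- {6, 7}
  (1,0) <- {9}
Distinct abstract states = 3

3


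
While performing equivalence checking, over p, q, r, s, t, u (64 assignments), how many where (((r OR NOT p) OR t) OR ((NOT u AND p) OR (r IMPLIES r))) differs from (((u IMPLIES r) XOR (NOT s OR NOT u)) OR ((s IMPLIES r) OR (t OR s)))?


F1 = (((r OR NOT p) OR t) OR ((NOT u AND p) OR (r IMPLIES r)))
F2 = (((u IMPLIES r) XOR (NOT s OR NOT u)) OR ((s IMPLIES r) OR (t OR s)))
Evaluate both on each of 64 rows (bits = p,q,r,s,t,u):
  row 0 [000000]: F1=1 F2=1 -> 0
  row 1 [000001]: F1=1 F2=1 -> 0
  row 2 [000010]: F1=1 F2=1 -> 0
  row 3 [000011]: F1=1 F2=1 -> 0
  row 4 [000100]: F1=1 F2=1 -> 0
  (every remaining row is evaluated the same way; all 64 results are listed next)
Full result column, 8 rows per line (p,q,r fixed per line; s,t,u runs 000..111 left to right):
  rows 0-7 [p,q,r=000]: 00000000  (ones: 0)
  rows 8-15 [p,q,r=001]: 00000000  (ones: 0)
  rows 16-23 [p,q,r=010]: 00000000  (ones: 0)
  rows 24-31 [p,q,r=011]: 00000000  (ones: 0)
  rows 32-39 [p,q,r=100]: 00000000  (ones: 0)
  rows 40-47 [p,q,r=101]: 00000000  (ones: 0)
  rows 48-55 [p,q,r=110]: 00000000  (ones: 0)
  rows 56-63 [p,q,r=111]: 00000000  (ones: 0)
Disagreements = 0+0+0+0+0+0+0+0 = 0

0


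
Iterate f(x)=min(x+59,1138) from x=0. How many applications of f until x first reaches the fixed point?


Step 1: x=0, cap=1138, increment=59
Step 2: x grows by 59 each step until capped at 1138; fixed point is x=1138
Step 3: iterations = ceil(1138/59) = 20

20


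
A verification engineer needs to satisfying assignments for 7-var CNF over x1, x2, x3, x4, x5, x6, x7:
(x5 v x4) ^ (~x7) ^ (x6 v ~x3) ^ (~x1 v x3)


CNF with 4 clauses over 7 vars (128 assignments).
An assignment satisfies CNF iff every clause has >=1 true literal.
Check each row (bits = x1,x2,x3,x4,x5,x6,x7; clause T/F shown):
  row 0 [0000000]: clauses=FTTT -> 0
  row 1 [0000001]: clauses=FFTT -> 0
  row 2 [0000010]: clauses=FTTT -> 0
  row 3 [0000011]: clauses=FFTT -> 0
  row 4 [0000100]: clauses=TTTT -> 1
  (every remaining row is evaluated the same way; all 128 results are listed next)
Full result column, 8 rows per line (x1,x2,x3,x4 fixed per line; x5,x6,x7 runs 000..111 left to right):
  rows 0-7 [x1,x2,x3,x4=0000]: 00001010  (ones: 2)
  rows 8-15 [x1,x2,x3,x4=0001]: 10101010  (ones: 4)
  rows 16-23 [x1,x2,x3,x4=0010]: 00000010  (ones: 1)
  rows 24-31 [x1,x2,x3,x4=0011]: 00100010  (ones: 2)
  rows 32-39 [x1,x2,x3,x4=0100]: 00001010  (ones: 2)
  rows 40-47 [x1,x2,x3,x4=0101]: 10101010  (ones: 4)
  rows 48-55 [x1,x2,x3,x4=0110]: 00000010  (ones: 1)
  rows 56-63 [x1,x2,x3,x4=0111]: 00100010  (ones: 2)
  rows 64-71 [x1,x2,x3,x4=1000]: 00000000  (ones: 0)
  rows 72-79 [x1,x2,x3,x4=1001]: 00000000  (ones: 0)
  rows 80-87 [x1,x2,x3,x4=1010]: 00000010  (ones: 1)
  rows 88-95 [x1,x2,x3,x4=1011]: 00100010  (ones: 2)
  rows 96-103 [x1,x2,x3,x4=1100]: 00000000  (ones: 0)
  rows 104-111 [x1,x2,x3,x4=1101]: 00000000  (ones: 0)
  rows 112-119 [x1,x2,x3,x4=1110]: 00000010  (ones: 1)
  rows 120-127 [x1,x2,x3,x4=1111]: 00100010  (ones: 2)
Satisfying assignments = 2+4+1+2+2+4+1+2+0+0+1+2+0+0+1+2 = 24

24


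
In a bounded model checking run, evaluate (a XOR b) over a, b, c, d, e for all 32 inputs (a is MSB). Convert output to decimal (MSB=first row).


Formula: (a XOR b) over a, b, c, d, e (32 rows)
Evaluate each row (bits = a,b,c,d,e, MSB first):
  row 0 [00000]: (0 XOR 0) -> 0
  row 1 [00001]: (0 XOR 0) -> 0
  row 2 [00010]: (0 XOR 0) -> 0
  row 3 [00011]: (0 XOR 0) -> 0
  row 4 [00100]: (0 XOR 0) -> 0
  row 5 [00101]: (0 XOR 0) -> 0
  row 6 [00110]: (0 XOR 0) -> 0
  row 7 [00111]: (0 XOR 0) -> 0
  row 8 [01000]: (0 XOR 1) -> 1
  row 9 [01001]: (0 XOR 1) -> 1
  row 10 [01010]: (0 XOR 1) -> 1
  row 11 [01011]: (0 XOR 1) -> 1
  row 12 [01100]: (0 XOR 1) -> 1
  row 13 [01101]: (0 XOR 1) -> 1
  row 14 [01110]: (0 XOR 1) -> 1
  row 15 [01111]: (0 XOR 1) -> 1
  row 16 [10000]: (1 XOR 0) -> 1
  row 17 [10001]: (1 XOR 0) -> 1
  row 18 [10010]: (1 XOR 0) -> 1
  row 19 [10011]: (1 XOR 0) -> 1
  row 20 [10100]: (1 XOR 0) -> 1
  row 21 [10101]: (1 XOR 0) -> 1
  row 22 [10110]: (1 XOR 0) -> 1
  row 23 [10111]: (1 XOR 0) -> 1
  row 24 [11000]: (1 XOR 1) -> 0
  row 25 [11001]: (1 XOR 1) -> 0
  row 26 [11010]: (1 XOR 1) -> 0
  row 27 [11011]: (1 XOR 1) -> 0
  row 28 [11100]: (1 XOR 1) -> 0
  row 29 [11101]: (1 XOR 1) -> 0
  row 30 [11110]: (1 XOR 1) -> 0
  row 31 [11111]: (1 XOR 1) -> 0
Full result column, 4 rows per line (a,b,c fixed per line; d,e runs 00..11 left to right):
  rows 0-3 [a,b,c=000]: 0000  = hex 0
  rows 4-7 [a,b,c=001]: 0000  = hex 0
  rows 8-11 [a,b,c=010]: 1111  = hex F
  rows 12-15 [a,b,c=011]: 1111  = hex F
  rows 16-19 [a,b,c=100]: 1111  = hex F
  rows 20-23 [a,b,c=101]: 1111  = hex F
  rows 24-27 [a,b,c=110]: 0000  = hex 0
  rows 28-31 [a,b,c=111]: 0000  = hex 0
Output column (row 0 .. row 31) = 00000000111111111111111100000000
Output column grouped in 4s = 0000 0000 1111 1111 1111 1111 0000 0000 = 0x00FFFF00
Convert to decimal digit by digit (value = value*16 + digit):
  0 -> 0
  0*16 + 0 = 0
  0*16 + 15 (F) = 15
  15*16 + 15 (F) = 255
  255*16 + 15 (F) = 4095
  4095*16 + 15 (F) = 65535
  65535*16 + 0 = 1048560
  1048560*16 + 0 = 16776960
Decimal = 16776960

16776960
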